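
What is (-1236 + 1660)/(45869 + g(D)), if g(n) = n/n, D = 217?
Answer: 212/22935 ≈ 0.0092435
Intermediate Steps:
g(n) = 1
(-1236 + 1660)/(45869 + g(D)) = (-1236 + 1660)/(45869 + 1) = 424/45870 = 424*(1/45870) = 212/22935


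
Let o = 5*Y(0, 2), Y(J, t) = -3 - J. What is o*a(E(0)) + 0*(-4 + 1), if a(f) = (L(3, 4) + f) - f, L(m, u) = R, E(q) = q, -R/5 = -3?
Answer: -225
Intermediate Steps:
R = 15 (R = -5*(-3) = 15)
L(m, u) = 15
a(f) = 15 (a(f) = (15 + f) - f = 15)
o = -15 (o = 5*(-3 - 1*0) = 5*(-3 + 0) = 5*(-3) = -15)
o*a(E(0)) + 0*(-4 + 1) = -15*15 + 0*(-4 + 1) = -225 + 0*(-3) = -225 + 0 = -225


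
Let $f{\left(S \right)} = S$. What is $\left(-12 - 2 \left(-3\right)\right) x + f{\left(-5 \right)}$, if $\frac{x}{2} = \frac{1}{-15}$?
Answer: $- \frac{21}{5} \approx -4.2$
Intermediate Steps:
$x = - \frac{2}{15}$ ($x = \frac{2}{-15} = 2 \left(- \frac{1}{15}\right) = - \frac{2}{15} \approx -0.13333$)
$\left(-12 - 2 \left(-3\right)\right) x + f{\left(-5 \right)} = \left(-12 - 2 \left(-3\right)\right) \left(- \frac{2}{15}\right) - 5 = \left(-12 - -6\right) \left(- \frac{2}{15}\right) - 5 = \left(-12 + 6\right) \left(- \frac{2}{15}\right) - 5 = \left(-6\right) \left(- \frac{2}{15}\right) - 5 = \frac{4}{5} - 5 = - \frac{21}{5}$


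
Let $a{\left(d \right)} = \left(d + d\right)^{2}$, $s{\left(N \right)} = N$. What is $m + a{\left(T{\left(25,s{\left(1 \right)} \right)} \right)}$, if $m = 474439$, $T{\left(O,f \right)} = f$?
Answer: $474443$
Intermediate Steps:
$a{\left(d \right)} = 4 d^{2}$ ($a{\left(d \right)} = \left(2 d\right)^{2} = 4 d^{2}$)
$m + a{\left(T{\left(25,s{\left(1 \right)} \right)} \right)} = 474439 + 4 \cdot 1^{2} = 474439 + 4 \cdot 1 = 474439 + 4 = 474443$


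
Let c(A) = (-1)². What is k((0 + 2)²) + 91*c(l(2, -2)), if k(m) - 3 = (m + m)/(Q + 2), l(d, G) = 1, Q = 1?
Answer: 290/3 ≈ 96.667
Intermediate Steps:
k(m) = 3 + 2*m/3 (k(m) = 3 + (m + m)/(1 + 2) = 3 + (2*m)/3 = 3 + (2*m)*(⅓) = 3 + 2*m/3)
c(A) = 1
k((0 + 2)²) + 91*c(l(2, -2)) = (3 + 2*(0 + 2)²/3) + 91*1 = (3 + (⅔)*2²) + 91 = (3 + (⅔)*4) + 91 = (3 + 8/3) + 91 = 17/3 + 91 = 290/3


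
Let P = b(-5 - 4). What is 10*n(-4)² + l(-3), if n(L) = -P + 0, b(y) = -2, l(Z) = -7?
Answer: 33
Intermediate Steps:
P = -2
n(L) = 2 (n(L) = -1*(-2) + 0 = 2 + 0 = 2)
10*n(-4)² + l(-3) = 10*2² - 7 = 10*4 - 7 = 40 - 7 = 33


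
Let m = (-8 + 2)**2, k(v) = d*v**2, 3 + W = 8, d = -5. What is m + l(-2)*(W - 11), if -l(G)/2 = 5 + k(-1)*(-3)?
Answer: 276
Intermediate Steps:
W = 5 (W = -3 + 8 = 5)
k(v) = -5*v**2
l(G) = -40 (l(G) = -2*(5 - 5*(-1)**2*(-3)) = -2*(5 - 5*1*(-3)) = -2*(5 - 5*(-3)) = -2*(5 + 15) = -2*20 = -40)
m = 36 (m = (-6)**2 = 36)
m + l(-2)*(W - 11) = 36 - 40*(5 - 11) = 36 - 40*(-6) = 36 + 240 = 276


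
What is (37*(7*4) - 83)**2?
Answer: 908209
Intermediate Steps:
(37*(7*4) - 83)**2 = (37*28 - 83)**2 = (1036 - 83)**2 = 953**2 = 908209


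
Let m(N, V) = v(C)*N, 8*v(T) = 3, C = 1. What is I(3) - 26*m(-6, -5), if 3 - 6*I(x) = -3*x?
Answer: 121/2 ≈ 60.500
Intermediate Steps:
v(T) = 3/8 (v(T) = (⅛)*3 = 3/8)
I(x) = ½ + x/2 (I(x) = ½ - (-1)*x/2 = ½ + x/2)
m(N, V) = 3*N/8
I(3) - 26*m(-6, -5) = (½ + (½)*3) - 39*(-6)/4 = (½ + 3/2) - 26*(-9/4) = 2 + 117/2 = 121/2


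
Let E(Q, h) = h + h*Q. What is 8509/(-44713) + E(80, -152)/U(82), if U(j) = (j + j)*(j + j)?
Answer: -97420565/150325106 ≈ -0.64807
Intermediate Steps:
E(Q, h) = h + Q*h
U(j) = 4*j² (U(j) = (2*j)*(2*j) = 4*j²)
8509/(-44713) + E(80, -152)/U(82) = 8509/(-44713) + (-152*(1 + 80))/((4*82²)) = 8509*(-1/44713) + (-152*81)/((4*6724)) = -8509/44713 - 12312/26896 = -8509/44713 - 12312*1/26896 = -8509/44713 - 1539/3362 = -97420565/150325106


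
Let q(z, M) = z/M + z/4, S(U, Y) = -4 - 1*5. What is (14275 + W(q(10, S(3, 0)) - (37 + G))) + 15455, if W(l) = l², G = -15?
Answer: 9770161/324 ≈ 30155.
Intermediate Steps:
S(U, Y) = -9 (S(U, Y) = -4 - 5 = -9)
q(z, M) = z/4 + z/M (q(z, M) = z/M + z*(¼) = z/M + z/4 = z/4 + z/M)
(14275 + W(q(10, S(3, 0)) - (37 + G))) + 15455 = (14275 + (((¼)*10 + 10/(-9)) - (37 - 15))²) + 15455 = (14275 + ((5/2 + 10*(-⅑)) - 1*22)²) + 15455 = (14275 + ((5/2 - 10/9) - 22)²) + 15455 = (14275 + (25/18 - 22)²) + 15455 = (14275 + (-371/18)²) + 15455 = (14275 + 137641/324) + 15455 = 4762741/324 + 15455 = 9770161/324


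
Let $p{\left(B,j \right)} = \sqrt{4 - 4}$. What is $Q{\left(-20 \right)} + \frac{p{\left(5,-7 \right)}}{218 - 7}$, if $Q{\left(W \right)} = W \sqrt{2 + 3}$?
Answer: $- 20 \sqrt{5} \approx -44.721$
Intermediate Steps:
$p{\left(B,j \right)} = 0$ ($p{\left(B,j \right)} = \sqrt{0} = 0$)
$Q{\left(W \right)} = W \sqrt{5}$
$Q{\left(-20 \right)} + \frac{p{\left(5,-7 \right)}}{218 - 7} = - 20 \sqrt{5} + \frac{0}{218 - 7} = - 20 \sqrt{5} + \frac{0}{211} = - 20 \sqrt{5} + 0 \cdot \frac{1}{211} = - 20 \sqrt{5} + 0 = - 20 \sqrt{5}$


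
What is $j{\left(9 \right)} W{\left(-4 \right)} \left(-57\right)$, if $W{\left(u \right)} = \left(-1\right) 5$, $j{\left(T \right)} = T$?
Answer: $2565$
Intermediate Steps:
$W{\left(u \right)} = -5$
$j{\left(9 \right)} W{\left(-4 \right)} \left(-57\right) = 9 \left(-5\right) \left(-57\right) = \left(-45\right) \left(-57\right) = 2565$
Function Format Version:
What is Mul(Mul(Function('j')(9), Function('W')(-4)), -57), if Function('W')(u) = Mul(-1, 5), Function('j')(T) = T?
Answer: 2565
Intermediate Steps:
Function('W')(u) = -5
Mul(Mul(Function('j')(9), Function('W')(-4)), -57) = Mul(Mul(9, -5), -57) = Mul(-45, -57) = 2565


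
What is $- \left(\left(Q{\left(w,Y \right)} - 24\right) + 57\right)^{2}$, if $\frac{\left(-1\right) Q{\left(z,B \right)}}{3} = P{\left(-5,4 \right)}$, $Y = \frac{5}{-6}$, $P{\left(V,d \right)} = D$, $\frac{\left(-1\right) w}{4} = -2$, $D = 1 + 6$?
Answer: $-144$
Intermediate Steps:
$D = 7$
$w = 8$ ($w = \left(-4\right) \left(-2\right) = 8$)
$P{\left(V,d \right)} = 7$
$Y = - \frac{5}{6}$ ($Y = 5 \left(- \frac{1}{6}\right) = - \frac{5}{6} \approx -0.83333$)
$Q{\left(z,B \right)} = -21$ ($Q{\left(z,B \right)} = \left(-3\right) 7 = -21$)
$- \left(\left(Q{\left(w,Y \right)} - 24\right) + 57\right)^{2} = - \left(\left(-21 - 24\right) + 57\right)^{2} = - \left(-45 + 57\right)^{2} = - 12^{2} = \left(-1\right) 144 = -144$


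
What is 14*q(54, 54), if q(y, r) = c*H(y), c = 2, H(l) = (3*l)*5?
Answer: 22680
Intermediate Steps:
H(l) = 15*l
q(y, r) = 30*y (q(y, r) = 2*(15*y) = 30*y)
14*q(54, 54) = 14*(30*54) = 14*1620 = 22680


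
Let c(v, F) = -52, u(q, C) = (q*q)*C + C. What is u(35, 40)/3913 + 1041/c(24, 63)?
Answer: -117181/15652 ≈ -7.4866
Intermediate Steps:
u(q, C) = C + C*q² (u(q, C) = q²*C + C = C*q² + C = C + C*q²)
u(35, 40)/3913 + 1041/c(24, 63) = (40*(1 + 35²))/3913 + 1041/(-52) = (40*(1 + 1225))*(1/3913) + 1041*(-1/52) = (40*1226)*(1/3913) - 1041/52 = 49040*(1/3913) - 1041/52 = 49040/3913 - 1041/52 = -117181/15652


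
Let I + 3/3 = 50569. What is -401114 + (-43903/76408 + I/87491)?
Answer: -2681452012251021/6685012328 ≈ -4.0111e+5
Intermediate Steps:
I = 50568 (I = -1 + 50569 = 50568)
-401114 + (-43903/76408 + I/87491) = -401114 + (-43903/76408 + 50568/87491) = -401114 + 22682371/6685012328 = -2681452012251021/6685012328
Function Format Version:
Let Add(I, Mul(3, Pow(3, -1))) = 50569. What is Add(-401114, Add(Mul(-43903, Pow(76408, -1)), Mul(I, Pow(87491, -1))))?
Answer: Rational(-2681452012251021, 6685012328) ≈ -4.0111e+5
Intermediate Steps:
I = 50568 (I = Add(-1, 50569) = 50568)
Add(-401114, Add(Mul(-43903, Pow(76408, -1)), Mul(I, Pow(87491, -1)))) = Add(-401114, Add(Mul(-43903, Pow(76408, -1)), Mul(50568, Pow(87491, -1)))) = Add(-401114, Add(Mul(-43903, Rational(1, 76408)), Mul(50568, Rational(1, 87491)))) = Add(-401114, Add(Rational(-43903, 76408), Rational(50568, 87491))) = Add(-401114, Rational(22682371, 6685012328)) = Rational(-2681452012251021, 6685012328)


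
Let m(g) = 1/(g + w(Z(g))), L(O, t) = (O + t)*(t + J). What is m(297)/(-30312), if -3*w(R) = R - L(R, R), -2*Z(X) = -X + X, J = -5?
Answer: -1/9002664 ≈ -1.1108e-7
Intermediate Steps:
L(O, t) = (-5 + t)*(O + t) (L(O, t) = (O + t)*(t - 5) = (O + t)*(-5 + t) = (-5 + t)*(O + t))
Z(X) = 0 (Z(X) = -(-X + X)/2 = -½*0 = 0)
w(R) = -11*R/3 + 2*R²/3 (w(R) = -(R - (R² - 5*R - 5*R + R*R))/3 = -(R - (R² - 5*R - 5*R + R²))/3 = -(R - (-10*R + 2*R²))/3 = -(R + (-2*R² + 10*R))/3 = -(-2*R² + 11*R)/3 = -11*R/3 + 2*R²/3)
m(g) = 1/g (m(g) = 1/(g + (⅓)*0*(-11 + 2*0)) = 1/(g + (⅓)*0*(-11 + 0)) = 1/(g + (⅓)*0*(-11)) = 1/(g + 0) = 1/g)
m(297)/(-30312) = 1/(297*(-30312)) = (1/297)*(-1/30312) = -1/9002664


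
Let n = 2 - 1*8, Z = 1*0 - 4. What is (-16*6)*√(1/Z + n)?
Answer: -240*I ≈ -240.0*I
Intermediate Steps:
Z = -4 (Z = 0 - 4 = -4)
n = -6 (n = 2 - 8 = -6)
(-16*6)*√(1/Z + n) = (-16*6)*√(1/(-4) - 6) = -96*√(-¼ - 6) = -240*I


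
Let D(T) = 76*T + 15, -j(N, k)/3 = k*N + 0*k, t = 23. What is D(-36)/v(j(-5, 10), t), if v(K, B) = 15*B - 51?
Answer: -907/98 ≈ -9.2551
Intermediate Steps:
j(N, k) = -3*N*k (j(N, k) = -3*(k*N + 0*k) = -3*(N*k + 0) = -3*N*k)
D(T) = 15 + 76*T
v(K, B) = -51 + 15*B
D(-36)/v(j(-5, 10), t) = (15 + 76*(-36))/(-51 + 15*23) = (15 - 2736)/(-51 + 345) = -2721/294 = -2721*1/294 = -907/98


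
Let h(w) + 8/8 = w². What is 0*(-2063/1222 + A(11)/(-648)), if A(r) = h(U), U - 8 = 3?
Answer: 0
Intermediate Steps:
U = 11 (U = 8 + 3 = 11)
h(w) = -1 + w²
A(r) = 120 (A(r) = -1 + 11² = -1 + 121 = 120)
0*(-2063/1222 + A(11)/(-648)) = 0*(-2063/1222 + 120/(-648)) = 0*(-2063*1/1222 + 120*(-1/648)) = 0*(-2063/1222 - 5/27) = 0*(-61811/32994) = 0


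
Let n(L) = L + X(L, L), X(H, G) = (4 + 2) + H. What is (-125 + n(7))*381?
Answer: -40005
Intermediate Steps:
X(H, G) = 6 + H
n(L) = 6 + 2*L (n(L) = L + (6 + L) = 6 + 2*L)
(-125 + n(7))*381 = (-125 + (6 + 2*7))*381 = (-125 + (6 + 14))*381 = (-125 + 20)*381 = -105*381 = -40005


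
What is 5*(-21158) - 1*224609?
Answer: -330399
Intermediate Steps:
5*(-21158) - 1*224609 = -105790 - 224609 = -330399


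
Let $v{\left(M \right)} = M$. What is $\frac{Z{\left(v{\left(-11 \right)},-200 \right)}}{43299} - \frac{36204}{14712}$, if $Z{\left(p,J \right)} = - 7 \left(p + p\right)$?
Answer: $- \frac{130444279}{53084574} \approx -2.4573$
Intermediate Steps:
$Z{\left(p,J \right)} = - 14 p$ ($Z{\left(p,J \right)} = - 7 \cdot 2 p = - 14 p$)
$\frac{Z{\left(v{\left(-11 \right)},-200 \right)}}{43299} - \frac{36204}{14712} = \frac{\left(-14\right) \left(-11\right)}{43299} - \frac{36204}{14712} = 154 \cdot \frac{1}{43299} - \frac{3017}{1226} = \frac{154}{43299} - \frac{3017}{1226} = - \frac{130444279}{53084574}$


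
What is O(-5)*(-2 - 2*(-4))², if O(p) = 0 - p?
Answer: 180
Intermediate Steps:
O(p) = -p
O(-5)*(-2 - 2*(-4))² = (-1*(-5))*(-2 - 2*(-4))² = 5*(-2 + 8)² = 5*6² = 5*36 = 180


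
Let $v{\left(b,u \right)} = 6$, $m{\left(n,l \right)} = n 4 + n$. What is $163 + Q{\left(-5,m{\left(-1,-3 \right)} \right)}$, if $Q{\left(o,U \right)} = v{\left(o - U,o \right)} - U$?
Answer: $174$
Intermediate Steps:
$m{\left(n,l \right)} = 5 n$ ($m{\left(n,l \right)} = 4 n + n = 5 n$)
$Q{\left(o,U \right)} = 6 - U$
$163 + Q{\left(-5,m{\left(-1,-3 \right)} \right)} = 163 + \left(6 - 5 \left(-1\right)\right) = 163 + \left(6 - -5\right) = 163 + \left(6 + 5\right) = 163 + 11 = 174$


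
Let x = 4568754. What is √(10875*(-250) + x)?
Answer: 6*√51389 ≈ 1360.1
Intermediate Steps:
√(10875*(-250) + x) = √(10875*(-250) + 4568754) = √(-2718750 + 4568754) = √1850004 = 6*√51389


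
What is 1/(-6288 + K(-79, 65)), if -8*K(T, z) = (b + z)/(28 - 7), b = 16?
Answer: -56/352155 ≈ -0.00015902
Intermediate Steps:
K(T, z) = -2/21 - z/168 (K(T, z) = -(16 + z)/(8*(28 - 7)) = -(16 + z)/(8*21) = -(16/21 + z/21)/8 = -2/21 - z/168)
1/(-6288 + K(-79, 65)) = 1/(-6288 + (-2/21 - 1/168*65)) = 1/(-6288 + (-2/21 - 65/168)) = 1/(-6288 - 27/56) = 1/(-352155/56) = -56/352155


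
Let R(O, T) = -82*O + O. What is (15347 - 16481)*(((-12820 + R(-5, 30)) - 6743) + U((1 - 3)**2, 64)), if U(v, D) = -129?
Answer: 21871458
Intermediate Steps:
R(O, T) = -81*O
(15347 - 16481)*(((-12820 + R(-5, 30)) - 6743) + U((1 - 3)**2, 64)) = (15347 - 16481)*(((-12820 - 81*(-5)) - 6743) - 129) = -1134*(((-12820 + 405) - 6743) - 129) = -1134*((-12415 - 6743) - 129) = -1134*(-19158 - 129) = -1134*(-19287) = 21871458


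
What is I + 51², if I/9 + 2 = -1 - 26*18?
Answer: -1638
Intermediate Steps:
I = -4239 (I = -18 + 9*(-1 - 26*18) = -18 + 9*(-1 - 468) = -18 + 9*(-469) = -18 - 4221 = -4239)
I + 51² = -4239 + 51² = -4239 + 2601 = -1638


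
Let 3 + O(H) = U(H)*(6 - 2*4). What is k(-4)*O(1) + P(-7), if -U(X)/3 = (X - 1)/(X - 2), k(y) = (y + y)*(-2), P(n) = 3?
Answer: -45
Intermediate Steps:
k(y) = -4*y (k(y) = (2*y)*(-2) = -4*y)
U(X) = -3*(-1 + X)/(-2 + X) (U(X) = -3*(X - 1)/(X - 2) = -3*(-1 + X)/(-2 + X))
O(H) = -3 - 6*(1 - H)/(-2 + H) (O(H) = -3 + (3*(1 - H)/(-2 + H))*(6 - 2*4) = -3 + (3*(1 - H)/(-2 + H))*(6 - 8) = -3 + (3*(1 - H)/(-2 + H))*(-2) = -3 - 6*(1 - H)/(-2 + H))
k(-4)*O(1) + P(-7) = (-4*(-4))*(3*1/(-2 + 1)) + 3 = 16*(3*1/(-1)) + 3 = 16*(3*1*(-1)) + 3 = 16*(-3) + 3 = -48 + 3 = -45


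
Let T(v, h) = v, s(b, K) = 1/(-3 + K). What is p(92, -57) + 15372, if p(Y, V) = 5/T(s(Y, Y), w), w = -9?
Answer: 15817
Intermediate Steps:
p(Y, V) = -15 + 5*Y (p(Y, V) = 5/(1/(-3 + Y)) = 5*(-3 + Y) = -15 + 5*Y)
p(92, -57) + 15372 = (-15 + 5*92) + 15372 = (-15 + 460) + 15372 = 445 + 15372 = 15817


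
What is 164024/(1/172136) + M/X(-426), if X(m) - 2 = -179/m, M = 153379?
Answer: 29109768096638/1031 ≈ 2.8234e+10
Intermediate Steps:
X(m) = 2 - 179/m
164024/(1/172136) + M/X(-426) = 164024/(1/172136) + 153379/(2 - 179/(-426)) = 164024/(1/172136) + 153379/(2 - 179*(-1/426)) = 164024*172136 + 153379/(2 + 179/426) = 28234435264 + 153379/(1031/426) = 28234435264 + 153379*(426/1031) = 28234435264 + 65339454/1031 = 29109768096638/1031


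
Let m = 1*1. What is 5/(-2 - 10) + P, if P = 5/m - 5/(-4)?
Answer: 35/6 ≈ 5.8333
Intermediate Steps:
m = 1
P = 25/4 (P = 5/1 - 5/(-4) = 5*1 - 5*(-1/4) = 5 + 5/4 = 25/4 ≈ 6.2500)
5/(-2 - 10) + P = 5/(-2 - 10) + 25/4 = 5/(-12) + 25/4 = 5*(-1/12) + 25/4 = -5/12 + 25/4 = 35/6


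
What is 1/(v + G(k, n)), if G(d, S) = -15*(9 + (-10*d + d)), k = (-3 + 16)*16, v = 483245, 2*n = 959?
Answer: 1/511190 ≈ 1.9562e-6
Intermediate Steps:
n = 959/2 (n = (1/2)*959 = 959/2 ≈ 479.50)
k = 208 (k = 13*16 = 208)
G(d, S) = -135 + 135*d (G(d, S) = -15*(9 - 9*d) = -135 + 135*d)
1/(v + G(k, n)) = 1/(483245 + (-135 + 135*208)) = 1/(483245 + (-135 + 28080)) = 1/(483245 + 27945) = 1/511190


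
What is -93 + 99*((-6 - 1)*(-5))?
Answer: 3372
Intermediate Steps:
-93 + 99*((-6 - 1)*(-5)) = -93 + 99*(-7*(-5)) = -93 + 99*35 = -93 + 3465 = 3372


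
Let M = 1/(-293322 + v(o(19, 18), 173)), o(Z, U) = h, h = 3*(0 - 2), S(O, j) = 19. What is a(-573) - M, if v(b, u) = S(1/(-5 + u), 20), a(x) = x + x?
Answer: -336125237/293303 ≈ -1146.0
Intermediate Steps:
a(x) = 2*x
h = -6 (h = 3*(-2) = -6)
o(Z, U) = -6
v(b, u) = 19
M = -1/293303 (M = 1/(-293322 + 19) = 1/(-293303) = -1/293303 ≈ -3.4094e-6)
a(-573) - M = 2*(-573) - 1*(-1/293303) = -1146 + 1/293303 = -336125237/293303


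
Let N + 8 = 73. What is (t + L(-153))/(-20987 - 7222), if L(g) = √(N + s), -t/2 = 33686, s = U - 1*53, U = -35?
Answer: 67372/28209 - I*√23/28209 ≈ 2.3883 - 0.00017001*I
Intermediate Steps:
s = -88 (s = -35 - 1*53 = -35 - 53 = -88)
N = 65 (N = -8 + 73 = 65)
t = -67372 (t = -2*33686 = -67372)
L(g) = I*√23 (L(g) = √(65 - 88) = √(-23) = I*√23)
(t + L(-153))/(-20987 - 7222) = (-67372 + I*√23)/(-20987 - 7222) = (-67372 + I*√23)/(-28209) = (-67372 + I*√23)*(-1/28209) = 67372/28209 - I*√23/28209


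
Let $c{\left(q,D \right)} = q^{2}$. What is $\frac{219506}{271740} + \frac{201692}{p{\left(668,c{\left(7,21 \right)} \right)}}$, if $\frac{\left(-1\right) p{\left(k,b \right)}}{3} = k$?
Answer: $- \frac{323618417}{3241470} \approx -99.837$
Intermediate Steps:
$p{\left(k,b \right)} = - 3 k$
$\frac{219506}{271740} + \frac{201692}{p{\left(668,c{\left(7,21 \right)} \right)}} = \frac{219506}{271740} + \frac{201692}{\left(-3\right) 668} = 219506 \cdot \frac{1}{271740} + \frac{201692}{-2004} = \frac{15679}{19410} + 201692 \left(- \frac{1}{2004}\right) = \frac{15679}{19410} - \frac{50423}{501} = - \frac{323618417}{3241470}$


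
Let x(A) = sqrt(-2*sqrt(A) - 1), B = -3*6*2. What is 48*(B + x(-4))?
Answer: -1728 + 48*sqrt(-1 - 4*I) ≈ -1668.0 - 76.823*I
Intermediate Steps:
B = -36 (B = -18*2 = -36)
x(A) = sqrt(-1 - 2*sqrt(A))
48*(B + x(-4)) = 48*(-36 + sqrt(-1 - 4*I)) = -1728 + 48*sqrt(-1 - 4*I)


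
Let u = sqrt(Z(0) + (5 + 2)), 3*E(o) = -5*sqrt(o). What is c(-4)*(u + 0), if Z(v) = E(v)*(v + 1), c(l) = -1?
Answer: -sqrt(7) ≈ -2.6458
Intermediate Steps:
E(o) = -5*sqrt(o)/3 (E(o) = (-5*sqrt(o))/3 = -5*sqrt(o)/3)
Z(v) = -5*sqrt(v)*(1 + v)/3 (Z(v) = (-5*sqrt(v)/3)*(v + 1) = (-5*sqrt(v)/3)*(1 + v) = -5*sqrt(v)*(1 + v)/3)
u = sqrt(7) (u = sqrt(5*sqrt(0)*(-1 - 1*0)/3 + (5 + 2)) = sqrt((5/3)*0*(-1 + 0) + 7) = sqrt((5/3)*0*(-1) + 7) = sqrt(0 + 7) = sqrt(7) ≈ 2.6458)
c(-4)*(u + 0) = -(sqrt(7) + 0) = -sqrt(7)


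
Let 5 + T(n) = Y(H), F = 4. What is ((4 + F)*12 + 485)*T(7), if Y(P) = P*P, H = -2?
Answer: -581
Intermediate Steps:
Y(P) = P²
T(n) = -1 (T(n) = -5 + (-2)² = -5 + 4 = -1)
((4 + F)*12 + 485)*T(7) = ((4 + 4)*12 + 485)*(-1) = (8*12 + 485)*(-1) = (96 + 485)*(-1) = 581*(-1) = -581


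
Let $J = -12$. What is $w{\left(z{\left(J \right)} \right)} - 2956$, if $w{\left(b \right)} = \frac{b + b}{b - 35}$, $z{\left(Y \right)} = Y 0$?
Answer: $-2956$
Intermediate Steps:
$z{\left(Y \right)} = 0$
$w{\left(b \right)} = \frac{2 b}{-35 + b}$
$w{\left(z{\left(J \right)} \right)} - 2956 = 2 \cdot 0 \frac{1}{-35 + 0} - 2956 = 2 \cdot 0 \frac{1}{-35} - 2956 = 2 \cdot 0 \left(- \frac{1}{35}\right) - 2956 = 0 - 2956 = -2956$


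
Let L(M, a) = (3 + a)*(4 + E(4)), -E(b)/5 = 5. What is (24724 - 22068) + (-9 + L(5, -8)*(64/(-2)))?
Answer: -713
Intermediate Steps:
E(b) = -25 (E(b) = -5*5 = -25)
L(M, a) = -63 - 21*a (L(M, a) = (3 + a)*(4 - 25) = (3 + a)*(-21) = -63 - 21*a)
(24724 - 22068) + (-9 + L(5, -8)*(64/(-2))) = (24724 - 22068) + (-9 + (-63 - 21*(-8))*(64/(-2))) = 2656 + (-9 + (-63 + 168)*(64*(-1/2))) = 2656 + (-9 + 105*(-32)) = 2656 + (-9 - 3360) = 2656 - 3369 = -713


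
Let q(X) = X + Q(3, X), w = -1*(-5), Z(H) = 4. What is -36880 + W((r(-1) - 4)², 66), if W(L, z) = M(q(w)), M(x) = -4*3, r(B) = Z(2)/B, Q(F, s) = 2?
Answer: -36892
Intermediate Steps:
r(B) = 4/B
w = 5
q(X) = 2 + X (q(X) = X + 2 = 2 + X)
M(x) = -12
W(L, z) = -12
-36880 + W((r(-1) - 4)², 66) = -36880 - 12 = -36892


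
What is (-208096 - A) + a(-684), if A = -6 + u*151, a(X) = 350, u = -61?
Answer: -198529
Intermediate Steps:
A = -9217 (A = -6 - 61*151 = -6 - 9211 = -9217)
(-208096 - A) + a(-684) = (-208096 - 1*(-9217)) + 350 = (-208096 + 9217) + 350 = -198879 + 350 = -198529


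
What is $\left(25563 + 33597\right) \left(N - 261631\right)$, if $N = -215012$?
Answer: $-28198199880$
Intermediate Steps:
$\left(25563 + 33597\right) \left(N - 261631\right) = \left(25563 + 33597\right) \left(-215012 - 261631\right) = 59160 \left(-476643\right) = -28198199880$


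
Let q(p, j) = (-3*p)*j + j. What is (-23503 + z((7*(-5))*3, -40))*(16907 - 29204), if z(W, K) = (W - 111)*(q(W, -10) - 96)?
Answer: -8359414521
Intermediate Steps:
q(p, j) = j - 3*j*p (q(p, j) = -3*j*p + j = j - 3*j*p)
z(W, K) = (-111 + W)*(-106 + 30*W) (z(W, K) = (W - 111)*(-10*(1 - 3*W) - 96) = (-111 + W)*((-10 + 30*W) - 96) = (-111 + W)*(-106 + 30*W))
(-23503 + z((7*(-5))*3, -40))*(16907 - 29204) = (-23503 + (11766 - 3436*7*(-5)*3 + 30*((7*(-5))*3)²))*(16907 - 29204) = (-23503 + (11766 - (-120260)*3 + 30*(-35*3)²))*(-12297) = (-23503 + (11766 - 3436*(-105) + 30*(-105)²))*(-12297) = (-23503 + (11766 + 360780 + 30*11025))*(-12297) = (-23503 + (11766 + 360780 + 330750))*(-12297) = (-23503 + 703296)*(-12297) = 679793*(-12297) = -8359414521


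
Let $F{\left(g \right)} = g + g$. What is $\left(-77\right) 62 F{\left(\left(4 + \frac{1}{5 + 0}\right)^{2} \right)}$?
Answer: $- \frac{4210668}{25} \approx -1.6843 \cdot 10^{5}$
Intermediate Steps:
$F{\left(g \right)} = 2 g$
$\left(-77\right) 62 F{\left(\left(4 + \frac{1}{5 + 0}\right)^{2} \right)} = \left(-77\right) 62 \cdot 2 \left(4 + \frac{1}{5 + 0}\right)^{2} = - 4774 \cdot 2 \left(4 + \frac{1}{5}\right)^{2} = - 4774 \cdot 2 \left(\frac{21}{5}\right)^{2} = - 4774 \cdot 2 \cdot \frac{441}{25} = \left(-4774\right) \frac{882}{25} = - \frac{4210668}{25}$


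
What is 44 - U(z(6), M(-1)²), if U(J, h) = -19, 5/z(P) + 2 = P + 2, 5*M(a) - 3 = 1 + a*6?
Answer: 63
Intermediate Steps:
M(a) = ⅘ + 6*a/5 (M(a) = ⅗ + (1 + a*6)/5 = ⅗ + (1 + 6*a)/5 = ⅗ + (⅕ + 6*a/5) = ⅘ + 6*a/5)
z(P) = 5/P (z(P) = 5/(-2 + (P + 2)) = 5/(-2 + (2 + P)) = 5/P)
44 - U(z(6), M(-1)²) = 44 - 1*(-19) = 44 + 19 = 63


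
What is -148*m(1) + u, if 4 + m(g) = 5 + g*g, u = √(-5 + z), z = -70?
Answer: -296 + 5*I*√3 ≈ -296.0 + 8.6602*I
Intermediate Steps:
u = 5*I*√3 (u = √(-5 - 70) = √(-75) = 5*I*√3 ≈ 8.6602*I)
m(g) = 1 + g² (m(g) = -4 + (5 + g*g) = -4 + (5 + g²) = 1 + g²)
-148*m(1) + u = -148*(1 + 1²) + 5*I*√3 = -148*(1 + 1) + 5*I*√3 = -148*2 + 5*I*√3 = -296 + 5*I*√3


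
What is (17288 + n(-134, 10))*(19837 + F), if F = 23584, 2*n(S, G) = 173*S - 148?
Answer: 244156283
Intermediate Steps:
n(S, G) = -74 + 173*S/2 (n(S, G) = (173*S - 148)/2 = (-148 + 173*S)/2 = -74 + 173*S/2)
(17288 + n(-134, 10))*(19837 + F) = (17288 + (-74 + (173/2)*(-134)))*(19837 + 23584) = (17288 + (-74 - 11591))*43421 = (17288 - 11665)*43421 = 5623*43421 = 244156283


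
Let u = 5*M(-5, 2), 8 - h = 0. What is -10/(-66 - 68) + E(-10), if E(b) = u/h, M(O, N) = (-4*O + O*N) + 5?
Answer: 5065/536 ≈ 9.4496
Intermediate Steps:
h = 8 (h = 8 - 1*0 = 8 + 0 = 8)
M(O, N) = 5 - 4*O + N*O (M(O, N) = (-4*O + N*O) + 5 = 5 - 4*O + N*O)
u = 75 (u = 5*(5 - 4*(-5) + 2*(-5)) = 5*(5 + 20 - 10) = 5*15 = 75)
E(b) = 75/8
-10/(-66 - 68) + E(-10) = -10/(-66 - 68) + 75/8 = -10/(-134) + 75/8 = -1/134*(-10) + 75/8 = 5/67 + 75/8 = 5065/536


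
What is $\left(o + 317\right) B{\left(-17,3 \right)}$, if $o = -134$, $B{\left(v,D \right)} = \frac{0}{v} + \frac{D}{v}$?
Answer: $- \frac{549}{17} \approx -32.294$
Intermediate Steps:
$B{\left(v,D \right)} = \frac{D}{v}$ ($B{\left(v,D \right)} = 0 + \frac{D}{v} = \frac{D}{v}$)
$\left(o + 317\right) B{\left(-17,3 \right)} = \left(-134 + 317\right) \frac{3}{-17} = 183 \cdot 3 \left(- \frac{1}{17}\right) = 183 \left(- \frac{3}{17}\right) = - \frac{549}{17}$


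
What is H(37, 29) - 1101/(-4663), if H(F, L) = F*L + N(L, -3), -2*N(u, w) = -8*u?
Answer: 5545408/4663 ≈ 1189.2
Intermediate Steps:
N(u, w) = 4*u (N(u, w) = -(-4)*u = 4*u)
H(F, L) = 4*L + F*L (H(F, L) = F*L + 4*L = 4*L + F*L)
H(37, 29) - 1101/(-4663) = 29*(4 + 37) - 1101/(-4663) = 29*41 - 1101*(-1)/4663 = 1189 - 1*(-1101/4663) = 1189 + 1101/4663 = 5545408/4663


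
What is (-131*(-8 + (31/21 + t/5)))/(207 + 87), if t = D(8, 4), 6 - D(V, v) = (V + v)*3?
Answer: 34453/6174 ≈ 5.5803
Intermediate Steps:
D(V, v) = 6 - 3*V - 3*v (D(V, v) = 6 - (V + v)*3 = 6 - (3*V + 3*v) = 6 + (-3*V - 3*v) = 6 - 3*V - 3*v)
t = -30 (t = 6 - 3*8 - 3*4 = 6 - 24 - 12 = -30)
(-131*(-8 + (31/21 + t/5)))/(207 + 87) = (-131*(-8 + (31/21 - 30/5)))/(207 + 87) = -131*(-8 + (31*(1/21) - 30*⅕))/294 = -131*(-8 + (31/21 - 6))*(1/294) = -131*(-8 - 95/21)*(1/294) = -131*(-263/21)*(1/294) = (34453/21)*(1/294) = 34453/6174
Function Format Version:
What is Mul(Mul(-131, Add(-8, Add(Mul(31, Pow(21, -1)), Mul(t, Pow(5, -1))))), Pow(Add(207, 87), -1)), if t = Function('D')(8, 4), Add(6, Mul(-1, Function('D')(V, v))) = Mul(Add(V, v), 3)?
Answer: Rational(34453, 6174) ≈ 5.5803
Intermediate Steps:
Function('D')(V, v) = Add(6, Mul(-3, V), Mul(-3, v)) (Function('D')(V, v) = Add(6, Mul(-1, Mul(Add(V, v), 3))) = Add(6, Mul(-1, Add(Mul(3, V), Mul(3, v)))) = Add(6, Add(Mul(-3, V), Mul(-3, v))) = Add(6, Mul(-3, V), Mul(-3, v)))
t = -30 (t = Add(6, Mul(-3, 8), Mul(-3, 4)) = Add(6, -24, -12) = -30)
Mul(Mul(-131, Add(-8, Add(Mul(31, Pow(21, -1)), Mul(t, Pow(5, -1))))), Pow(Add(207, 87), -1)) = Mul(Mul(-131, Add(-8, Add(Mul(31, Pow(21, -1)), Mul(-30, Pow(5, -1))))), Pow(Add(207, 87), -1)) = Mul(Mul(-131, Add(-8, Add(Mul(31, Rational(1, 21)), Mul(-30, Rational(1, 5))))), Pow(294, -1)) = Mul(Mul(-131, Add(-8, Add(Rational(31, 21), -6))), Rational(1, 294)) = Mul(Mul(-131, Add(-8, Rational(-95, 21))), Rational(1, 294)) = Mul(Mul(-131, Rational(-263, 21)), Rational(1, 294)) = Mul(Rational(34453, 21), Rational(1, 294)) = Rational(34453, 6174)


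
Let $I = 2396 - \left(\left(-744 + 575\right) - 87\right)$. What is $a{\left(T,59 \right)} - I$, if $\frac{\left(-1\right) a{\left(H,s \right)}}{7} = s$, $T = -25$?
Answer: $-3065$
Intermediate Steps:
$a{\left(H,s \right)} = - 7 s$
$I = 2652$ ($I = 2396 - \left(-169 - 87\right) = 2396 - -256 = 2396 + 256 = 2652$)
$a{\left(T,59 \right)} - I = \left(-7\right) 59 - 2652 = -413 - 2652 = -3065$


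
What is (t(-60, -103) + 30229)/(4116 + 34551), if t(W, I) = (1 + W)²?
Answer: 33710/38667 ≈ 0.87180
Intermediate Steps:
(t(-60, -103) + 30229)/(4116 + 34551) = ((1 - 60)² + 30229)/(4116 + 34551) = ((-59)² + 30229)/38667 = (3481 + 30229)*(1/38667) = 33710*(1/38667) = 33710/38667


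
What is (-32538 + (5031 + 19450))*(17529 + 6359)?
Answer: -192465616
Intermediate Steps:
(-32538 + (5031 + 19450))*(17529 + 6359) = (-32538 + 24481)*23888 = -8057*23888 = -192465616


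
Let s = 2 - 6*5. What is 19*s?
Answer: -532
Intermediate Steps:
s = -28 (s = 2 - 30 = -28)
19*s = 19*(-28) = -532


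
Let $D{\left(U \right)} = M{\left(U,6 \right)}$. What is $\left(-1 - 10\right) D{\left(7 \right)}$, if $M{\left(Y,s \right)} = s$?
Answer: $-66$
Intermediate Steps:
$D{\left(U \right)} = 6$
$\left(-1 - 10\right) D{\left(7 \right)} = \left(-1 - 10\right) 6 = \left(-11\right) 6 = -66$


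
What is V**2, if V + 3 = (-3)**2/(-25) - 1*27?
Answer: 576081/625 ≈ 921.73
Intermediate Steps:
V = -759/25 (V = -3 + ((-3)**2/(-25) - 1*27) = -3 + (9*(-1/25) - 27) = -3 + (-9/25 - 27) = -3 - 684/25 = -759/25 ≈ -30.360)
V**2 = (-759/25)**2 = 576081/625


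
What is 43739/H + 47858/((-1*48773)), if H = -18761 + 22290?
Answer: 1964391365/172119917 ≈ 11.413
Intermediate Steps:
H = 3529
43739/H + 47858/((-1*48773)) = 43739/3529 + 47858/((-1*48773)) = 43739*(1/3529) + 47858/(-48773) = 43739/3529 + 47858*(-1/48773) = 43739/3529 - 47858/48773 = 1964391365/172119917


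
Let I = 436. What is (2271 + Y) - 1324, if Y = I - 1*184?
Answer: 1199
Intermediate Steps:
Y = 252 (Y = 436 - 1*184 = 436 - 184 = 252)
(2271 + Y) - 1324 = (2271 + 252) - 1324 = 2523 - 1324 = 1199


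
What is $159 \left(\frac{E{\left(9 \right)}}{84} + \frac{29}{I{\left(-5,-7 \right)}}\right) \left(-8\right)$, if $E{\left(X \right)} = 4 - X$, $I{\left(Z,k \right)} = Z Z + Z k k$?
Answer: $\frac{93704}{385} \approx 243.39$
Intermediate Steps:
$I{\left(Z,k \right)} = Z^{2} + Z k^{2}$
$159 \left(\frac{E{\left(9 \right)}}{84} + \frac{29}{I{\left(-5,-7 \right)}}\right) \left(-8\right) = 159 \left(\frac{4 - 9}{84} + \frac{29}{\left(-5\right) \left(-5 + \left(-7\right)^{2}\right)}\right) \left(-8\right) = 159 \left(\left(4 - 9\right) \frac{1}{84} + \frac{29}{\left(-5\right) \left(-5 + 49\right)}\right) \left(-8\right) = 159 \left(\left(-5\right) \frac{1}{84} + \frac{29}{\left(-5\right) 44}\right) \left(-8\right) = 159 \left(- \frac{5}{84} + \frac{29}{-220}\right) \left(-8\right) = 159 \left(- \frac{5}{84} + 29 \left(- \frac{1}{220}\right)\right) \left(-8\right) = 159 \left(- \frac{5}{84} - \frac{29}{220}\right) \left(-8\right) = 159 \left(- \frac{221}{1155}\right) \left(-8\right) = \left(- \frac{11713}{385}\right) \left(-8\right) = \frac{93704}{385}$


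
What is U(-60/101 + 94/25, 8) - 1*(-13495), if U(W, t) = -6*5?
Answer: 13465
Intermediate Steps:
U(W, t) = -30
U(-60/101 + 94/25, 8) - 1*(-13495) = -30 - 1*(-13495) = -30 + 13495 = 13465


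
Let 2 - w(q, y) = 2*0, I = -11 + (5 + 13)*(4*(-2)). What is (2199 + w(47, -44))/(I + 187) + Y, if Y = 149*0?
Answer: 2201/32 ≈ 68.781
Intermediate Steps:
I = -155 (I = -11 + 18*(-8) = -11 - 144 = -155)
w(q, y) = 2 (w(q, y) = 2 - 2*0 = 2 - 1*0 = 2 + 0 = 2)
Y = 0
(2199 + w(47, -44))/(I + 187) + Y = (2199 + 2)/(-155 + 187) + 0 = 2201/32 + 0 = 2201/32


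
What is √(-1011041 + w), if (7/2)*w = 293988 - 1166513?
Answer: I*√61756359/7 ≈ 1122.6*I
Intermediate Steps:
w = -1745050/7 (w = 2*(293988 - 1166513)/7 = (2/7)*(-872525) = -1745050/7 ≈ -2.4929e+5)
√(-1011041 + w) = √(-1011041 - 1745050/7) = √(-8822337/7) = I*√61756359/7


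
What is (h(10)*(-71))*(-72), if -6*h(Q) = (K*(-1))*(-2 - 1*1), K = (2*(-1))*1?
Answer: 5112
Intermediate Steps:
K = -2 (K = -2*1 = -2)
h(Q) = 1 (h(Q) = -(-2*(-1))*(-2 - 1*1)/6 = -(-2 - 1)/3 = -(-3)/3 = -⅙*(-6) = 1)
(h(10)*(-71))*(-72) = (1*(-71))*(-72) = -71*(-72) = 5112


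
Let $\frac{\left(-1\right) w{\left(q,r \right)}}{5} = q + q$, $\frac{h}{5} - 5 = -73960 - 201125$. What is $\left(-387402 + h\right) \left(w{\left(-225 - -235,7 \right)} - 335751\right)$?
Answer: $592038814502$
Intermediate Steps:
$h = -1375400$ ($h = 25 + 5 \left(-73960 - 201125\right) = 25 + 5 \left(-275085\right) = 25 - 1375425 = -1375400$)
$w{\left(q,r \right)} = - 10 q$ ($w{\left(q,r \right)} = - 5 \left(q + q\right) = - 5 \cdot 2 q = - 10 q$)
$\left(-387402 + h\right) \left(w{\left(-225 - -235,7 \right)} - 335751\right) = \left(-387402 - 1375400\right) \left(- 10 \left(-225 - -235\right) - 335751\right) = - 1762802 \left(- 10 \left(-225 + 235\right) - 335751\right) = - 1762802 \left(\left(-10\right) 10 - 335751\right) = - 1762802 \left(-100 - 335751\right) = \left(-1762802\right) \left(-335851\right) = 592038814502$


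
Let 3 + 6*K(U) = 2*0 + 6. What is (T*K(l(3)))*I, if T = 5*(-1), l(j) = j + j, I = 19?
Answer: -95/2 ≈ -47.500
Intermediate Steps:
l(j) = 2*j
K(U) = ½ (K(U) = -½ + (2*0 + 6)/6 = -½ + (0 + 6)/6 = -½ + (⅙)*6 = -½ + 1 = ½)
T = -5
(T*K(l(3)))*I = -5*½*19 = -5/2*19 = -95/2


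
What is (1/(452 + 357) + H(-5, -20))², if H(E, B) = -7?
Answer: 32058244/654481 ≈ 48.983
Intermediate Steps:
(1/(452 + 357) + H(-5, -20))² = (1/(452 + 357) - 7)² = (1/809 - 7)² = (-5662/809)² = 32058244/654481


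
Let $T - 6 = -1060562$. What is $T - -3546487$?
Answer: $2485931$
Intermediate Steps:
$T = -1060556$ ($T = 6 - 1060562 = -1060556$)
$T - -3546487 = -1060556 - -3546487 = -1060556 + 3546487 = 2485931$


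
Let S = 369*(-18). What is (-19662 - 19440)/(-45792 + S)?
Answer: 6517/8739 ≈ 0.74574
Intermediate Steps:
S = -6642
(-19662 - 19440)/(-45792 + S) = (-19662 - 19440)/(-45792 - 6642) = -39102/(-52434) = -39102*(-1/52434) = 6517/8739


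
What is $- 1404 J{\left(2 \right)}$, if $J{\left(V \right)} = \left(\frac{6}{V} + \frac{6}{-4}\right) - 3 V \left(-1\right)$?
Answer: $-10530$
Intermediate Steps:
$J{\left(V \right)} = - \frac{3}{2} + 3 V + \frac{6}{V}$ ($J{\left(V \right)} = \left(\frac{6}{V} + 6 \left(- \frac{1}{4}\right)\right) - 3 \left(- V\right) = \left(\frac{6}{V} - \frac{3}{2}\right) + 3 V = \left(- \frac{3}{2} + \frac{6}{V}\right) + 3 V = - \frac{3}{2} + 3 V + \frac{6}{V}$)
$- 1404 J{\left(2 \right)} = - 1404 \left(- \frac{3}{2} + 3 \cdot 2 + \frac{6}{2}\right) = - 1404 \left(- \frac{3}{2} + 6 + 6 \cdot \frac{1}{2}\right) = - 1404 \left(- \frac{3}{2} + 6 + 3\right) = \left(-1404\right) \frac{15}{2} = -10530$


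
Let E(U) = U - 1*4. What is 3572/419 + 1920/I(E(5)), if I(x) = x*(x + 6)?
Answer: 829484/2933 ≈ 282.81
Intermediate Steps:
E(U) = -4 + U (E(U) = U - 4 = -4 + U)
I(x) = x*(6 + x)
3572/419 + 1920/I(E(5)) = 3572/419 + 1920/(((-4 + 5)*(6 + (-4 + 5)))) = 3572*(1/419) + 1920/((1*(6 + 1))) = 3572/419 + 1920/((1*7)) = 3572/419 + 1920/7 = 829484/2933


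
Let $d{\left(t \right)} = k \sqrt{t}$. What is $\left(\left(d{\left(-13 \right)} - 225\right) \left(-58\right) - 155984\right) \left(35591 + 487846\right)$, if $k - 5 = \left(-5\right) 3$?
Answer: $-74816944158 + 303593460 i \sqrt{13} \approx -7.4817 \cdot 10^{10} + 1.0946 \cdot 10^{9} i$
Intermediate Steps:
$k = -10$ ($k = 5 - 15 = -10$)
$d{\left(t \right)} = - 10 \sqrt{t}$
$\left(\left(d{\left(-13 \right)} - 225\right) \left(-58\right) - 155984\right) \left(35591 + 487846\right) = \left(\left(- 10 \sqrt{-13} - 225\right) \left(-58\right) - 155984\right) \left(35591 + 487846\right) = \left(\left(- 10 i \sqrt{13} - 225\right) \left(-58\right) - 155984\right) 523437 = \left(\left(-225 - 10 i \sqrt{13}\right) \left(-58\right) - 155984\right) 523437 = \left(\left(13050 + 580 i \sqrt{13}\right) - 155984\right) 523437 = \left(-142934 + 580 i \sqrt{13}\right) 523437 = -74816944158 + 303593460 i \sqrt{13}$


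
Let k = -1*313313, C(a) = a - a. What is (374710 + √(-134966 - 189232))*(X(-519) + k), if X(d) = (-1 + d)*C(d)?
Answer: -117401514230 - 939939*I*√36022 ≈ -1.174e+11 - 1.784e+8*I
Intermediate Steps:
C(a) = 0
X(d) = 0 (X(d) = (-1 + d)*0 = 0)
k = -313313
(374710 + √(-134966 - 189232))*(X(-519) + k) = (374710 + √(-134966 - 189232))*(0 - 313313) = (374710 + √(-324198))*(-313313) = (374710 + 3*I*√36022)*(-313313) = -117401514230 - 939939*I*√36022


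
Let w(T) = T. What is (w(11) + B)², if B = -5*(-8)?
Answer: 2601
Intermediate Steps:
B = 40
(w(11) + B)² = (11 + 40)² = 51² = 2601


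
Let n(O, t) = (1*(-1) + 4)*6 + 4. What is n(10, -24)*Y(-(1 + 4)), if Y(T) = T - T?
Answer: 0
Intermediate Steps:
n(O, t) = 22 (n(O, t) = (-1 + 4)*6 + 4 = 3*6 + 4 = 18 + 4 = 22)
Y(T) = 0
n(10, -24)*Y(-(1 + 4)) = 22*0 = 0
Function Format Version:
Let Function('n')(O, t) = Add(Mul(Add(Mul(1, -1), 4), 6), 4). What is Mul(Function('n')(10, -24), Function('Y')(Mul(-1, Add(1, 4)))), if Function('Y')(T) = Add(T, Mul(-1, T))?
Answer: 0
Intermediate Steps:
Function('n')(O, t) = 22 (Function('n')(O, t) = Add(Mul(Add(-1, 4), 6), 4) = Add(Mul(3, 6), 4) = Add(18, 4) = 22)
Function('Y')(T) = 0
Mul(Function('n')(10, -24), Function('Y')(Mul(-1, Add(1, 4)))) = Mul(22, 0) = 0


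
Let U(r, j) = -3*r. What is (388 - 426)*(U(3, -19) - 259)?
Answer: 10184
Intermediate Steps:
(388 - 426)*(U(3, -19) - 259) = (388 - 426)*(-3*3 - 259) = -38*(-9 - 259) = -38*(-268) = 10184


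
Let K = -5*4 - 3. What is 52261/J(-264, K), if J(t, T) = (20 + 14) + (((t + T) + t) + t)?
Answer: -4751/71 ≈ -66.916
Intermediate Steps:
K = -23 (K = -20 - 3 = -23)
J(t, T) = 34 + T + 3*t (J(t, T) = 34 + (((T + t) + t) + t) = 34 + ((T + 2*t) + t) = 34 + (T + 3*t) = 34 + T + 3*t)
52261/J(-264, K) = 52261/(34 - 23 + 3*(-264)) = 52261/(34 - 23 - 792) = 52261/(-781) = 52261*(-1/781) = -4751/71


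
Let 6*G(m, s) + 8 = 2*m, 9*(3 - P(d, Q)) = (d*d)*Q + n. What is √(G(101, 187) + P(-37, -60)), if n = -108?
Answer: √9174 ≈ 95.781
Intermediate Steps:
P(d, Q) = 15 - Q*d²/9 (P(d, Q) = 3 - ((d*d)*Q - 108)/9 = 3 - (d²*Q - 108)/9 = 3 - (Q*d² - 108)/9 = 3 - (-108 + Q*d²)/9 = 3 + (12 - Q*d²/9) = 15 - Q*d²/9)
G(m, s) = -4/3 + m/3 (G(m, s) = -4/3 + (2*m)/6 = -4/3 + m/3)
√(G(101, 187) + P(-37, -60)) = √((-4/3 + (⅓)*101) + (15 - ⅑*(-60)*(-37)²)) = √((-4/3 + 101/3) + (15 - ⅑*(-60)*1369)) = √(97/3 + (15 + 27380/3)) = √(97/3 + 27425/3) = √9174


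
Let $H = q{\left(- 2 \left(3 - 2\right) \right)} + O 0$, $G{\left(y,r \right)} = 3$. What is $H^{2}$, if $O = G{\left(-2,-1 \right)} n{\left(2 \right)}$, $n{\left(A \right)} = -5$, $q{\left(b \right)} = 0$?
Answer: $0$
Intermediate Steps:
$O = -15$ ($O = 3 \left(-5\right) = -15$)
$H = 0$ ($H = 0 - 0 = 0 + 0 = 0$)
$H^{2} = 0^{2} = 0$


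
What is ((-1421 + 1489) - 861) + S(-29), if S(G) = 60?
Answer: -733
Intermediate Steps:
((-1421 + 1489) - 861) + S(-29) = ((-1421 + 1489) - 861) + 60 = (68 - 861) + 60 = -793 + 60 = -733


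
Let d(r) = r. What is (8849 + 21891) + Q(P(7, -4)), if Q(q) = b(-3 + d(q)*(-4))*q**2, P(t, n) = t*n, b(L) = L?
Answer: 116196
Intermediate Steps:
P(t, n) = n*t
Q(q) = q**2*(-3 - 4*q) (Q(q) = (-3 + q*(-4))*q**2 = (-3 - 4*q)*q**2 = q**2*(-3 - 4*q))
(8849 + 21891) + Q(P(7, -4)) = (8849 + 21891) + (-4*7)**2*(-3 - (-16)*7) = 30740 + (-28)**2*(-3 - 4*(-28)) = 30740 + 784*(-3 + 112) = 30740 + 784*109 = 30740 + 85456 = 116196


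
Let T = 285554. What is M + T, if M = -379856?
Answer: -94302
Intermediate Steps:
M + T = -379856 + 285554 = -94302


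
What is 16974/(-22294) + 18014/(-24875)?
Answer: -411916183/277281625 ≈ -1.4856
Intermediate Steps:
16974/(-22294) + 18014/(-24875) = 16974*(-1/22294) + 18014*(-1/24875) = -8487/11147 - 18014/24875 = -411916183/277281625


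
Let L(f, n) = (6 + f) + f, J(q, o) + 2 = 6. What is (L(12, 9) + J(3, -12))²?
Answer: 1156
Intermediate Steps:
J(q, o) = 4 (J(q, o) = -2 + 6 = 4)
L(f, n) = 6 + 2*f
(L(12, 9) + J(3, -12))² = ((6 + 2*12) + 4)² = ((6 + 24) + 4)² = (30 + 4)² = 34² = 1156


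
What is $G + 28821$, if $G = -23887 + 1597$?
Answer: $6531$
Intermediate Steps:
$G = -22290$
$G + 28821 = -22290 + 28821 = 6531$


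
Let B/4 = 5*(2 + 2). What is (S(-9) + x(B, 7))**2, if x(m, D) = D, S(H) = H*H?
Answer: 7744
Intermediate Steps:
B = 80 (B = 4*(5*(2 + 2)) = 4*(5*4) = 4*20 = 80)
S(H) = H**2
(S(-9) + x(B, 7))**2 = ((-9)**2 + 7)**2 = (81 + 7)**2 = 88**2 = 7744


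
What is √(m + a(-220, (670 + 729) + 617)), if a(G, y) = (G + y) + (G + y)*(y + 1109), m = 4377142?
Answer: √9991438 ≈ 3160.9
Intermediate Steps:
a(G, y) = G + y + (1109 + y)*(G + y) (a(G, y) = (G + y) + (G + y)*(1109 + y) = (G + y) + (1109 + y)*(G + y) = G + y + (1109 + y)*(G + y))
√(m + a(-220, (670 + 729) + 617)) = √(4377142 + (((670 + 729) + 617)² + 1110*(-220) + 1110*((670 + 729) + 617) - 220*((670 + 729) + 617))) = √(4377142 + ((1399 + 617)² - 244200 + 1110*(1399 + 617) - 220*(1399 + 617))) = √(4377142 + (2016² - 244200 + 1110*2016 - 220*2016)) = √(4377142 + (4064256 - 244200 + 2237760 - 443520)) = √(4377142 + 5614296) = √9991438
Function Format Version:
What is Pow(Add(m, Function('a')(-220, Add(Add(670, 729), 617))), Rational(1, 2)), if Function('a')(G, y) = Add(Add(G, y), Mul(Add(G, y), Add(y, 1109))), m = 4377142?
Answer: Pow(9991438, Rational(1, 2)) ≈ 3160.9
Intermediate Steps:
Function('a')(G, y) = Add(G, y, Mul(Add(1109, y), Add(G, y))) (Function('a')(G, y) = Add(Add(G, y), Mul(Add(G, y), Add(1109, y))) = Add(Add(G, y), Mul(Add(1109, y), Add(G, y))) = Add(G, y, Mul(Add(1109, y), Add(G, y))))
Pow(Add(m, Function('a')(-220, Add(Add(670, 729), 617))), Rational(1, 2)) = Pow(Add(4377142, Add(Pow(Add(Add(670, 729), 617), 2), Mul(1110, -220), Mul(1110, Add(Add(670, 729), 617)), Mul(-220, Add(Add(670, 729), 617)))), Rational(1, 2)) = Pow(Add(4377142, Add(Pow(Add(1399, 617), 2), -244200, Mul(1110, Add(1399, 617)), Mul(-220, Add(1399, 617)))), Rational(1, 2)) = Pow(Add(4377142, Add(Pow(2016, 2), -244200, Mul(1110, 2016), Mul(-220, 2016))), Rational(1, 2)) = Pow(Add(4377142, Add(4064256, -244200, 2237760, -443520)), Rational(1, 2)) = Pow(Add(4377142, 5614296), Rational(1, 2)) = Pow(9991438, Rational(1, 2))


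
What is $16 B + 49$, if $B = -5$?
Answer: $-31$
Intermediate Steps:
$16 B + 49 = 16 \left(-5\right) + 49 = -80 + 49 = -31$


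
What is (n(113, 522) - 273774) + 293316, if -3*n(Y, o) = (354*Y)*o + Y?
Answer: -20822531/3 ≈ -6.9408e+6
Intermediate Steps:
n(Y, o) = -Y/3 - 118*Y*o (n(Y, o) = -((354*Y)*o + Y)/3 = -(354*Y*o + Y)/3 = -(Y + 354*Y*o)/3 = -Y/3 - 118*Y*o)
(n(113, 522) - 273774) + 293316 = (-1/3*113*(1 + 354*522) - 273774) + 293316 = (-1/3*113*(1 + 184788) - 273774) + 293316 = (-1/3*113*184789 - 273774) + 293316 = (-20881157/3 - 273774) + 293316 = -21702479/3 + 293316 = -20822531/3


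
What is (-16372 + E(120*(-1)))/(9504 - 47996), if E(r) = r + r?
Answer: 4153/9623 ≈ 0.43157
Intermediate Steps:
E(r) = 2*r
(-16372 + E(120*(-1)))/(9504 - 47996) = (-16372 + 2*(120*(-1)))/(9504 - 47996) = (-16372 + 2*(-120))/(-38492) = (-16372 - 240)*(-1/38492) = -16612*(-1/38492) = 4153/9623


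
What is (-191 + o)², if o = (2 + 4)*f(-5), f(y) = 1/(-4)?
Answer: 148225/4 ≈ 37056.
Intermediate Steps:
f(y) = -¼
o = -3/2 (o = (2 + 4)*(-¼) = 6*(-¼) = -3/2 ≈ -1.5000)
(-191 + o)² = (-191 - 3/2)² = (-385/2)² = 148225/4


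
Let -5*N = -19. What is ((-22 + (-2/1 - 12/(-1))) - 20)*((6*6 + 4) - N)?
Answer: -5792/5 ≈ -1158.4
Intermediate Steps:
N = 19/5 (N = -⅕*(-19) = 19/5 ≈ 3.8000)
((-22 + (-2/1 - 12/(-1))) - 20)*((6*6 + 4) - N) = ((-22 + (-2/1 - 12/(-1))) - 20)*((6*6 + 4) - 1*19/5) = ((-22 + (-2*1 - 12*(-1))) - 20)*((36 + 4) - 19/5) = ((-22 + (-2 + 12)) - 20)*(40 - 19/5) = ((-22 + 10) - 20)*(181/5) = (-12 - 20)*(181/5) = -32*181/5 = -5792/5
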